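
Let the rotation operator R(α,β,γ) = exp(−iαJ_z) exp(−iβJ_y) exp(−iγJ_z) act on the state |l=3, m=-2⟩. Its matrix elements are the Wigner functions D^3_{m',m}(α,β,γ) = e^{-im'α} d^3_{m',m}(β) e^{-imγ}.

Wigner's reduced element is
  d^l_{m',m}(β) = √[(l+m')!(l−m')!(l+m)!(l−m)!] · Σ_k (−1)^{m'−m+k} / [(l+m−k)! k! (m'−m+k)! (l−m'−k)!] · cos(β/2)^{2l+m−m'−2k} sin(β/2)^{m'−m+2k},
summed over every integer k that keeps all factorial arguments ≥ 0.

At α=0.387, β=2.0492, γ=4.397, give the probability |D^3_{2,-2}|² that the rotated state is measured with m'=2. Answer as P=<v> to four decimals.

D^3_{2,-2}(0.387,2.0492,4.397) = e^{-i·2·0.387}·d^3_{2,-2}(2.0492)·e^{-i·-2·4.397}. Compute d first:
c=cos(2.0492/2)=0.519441, s=sin(2.0492/2)=0.854506; N=√[120·1·1·120]=120.000000
k: max(0,(-2)−(2))=0 … min(3+(-2),3−(2))=1
  k=0: (−1)^4·120.0000/(24)·0.5194^2·0.8545^4 = +0.719289
  k=1: (−1)^5·120.0000/(120)·0.5194^0·0.8545^6 = -0.389307
d^3_{2,-2}(2.0492) = +0.719289 -0.389307 = +0.329982
|D^3_{2,-2}|² = |d^3_{2,-2}(β)|² = (+0.329982)² = 0.108888 (the z-rotation phases have unit modulus)

P=0.1089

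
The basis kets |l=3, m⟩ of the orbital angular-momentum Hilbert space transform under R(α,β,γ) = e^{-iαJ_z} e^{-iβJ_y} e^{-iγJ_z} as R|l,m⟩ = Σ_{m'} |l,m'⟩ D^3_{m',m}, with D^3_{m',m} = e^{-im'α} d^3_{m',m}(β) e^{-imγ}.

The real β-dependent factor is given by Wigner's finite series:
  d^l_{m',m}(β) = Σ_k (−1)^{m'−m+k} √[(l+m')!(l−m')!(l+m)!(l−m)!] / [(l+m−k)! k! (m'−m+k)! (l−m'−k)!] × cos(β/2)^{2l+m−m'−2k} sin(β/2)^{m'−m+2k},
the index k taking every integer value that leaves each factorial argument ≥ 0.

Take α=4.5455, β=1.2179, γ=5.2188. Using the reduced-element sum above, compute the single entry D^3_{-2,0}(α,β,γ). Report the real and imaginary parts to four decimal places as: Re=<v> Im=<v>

Split into d^3_{-2,0}(β=1.2179) × two z-phases.
With c≡cos(β/2)=0.820249 and s≡sin(β/2)=0.572007, N=[1·120·6·6]^{1/2}=65.726707
The bounds max(0,m−m')=2 and min(l+m,l−m')=3 give 2 terms
  k=2: (−1)^0·65.7267/(12)·0.8202^4·0.5720^2 = +0.811233
  k=3: (−1)^1·65.7267/(12)·0.8202^2·0.5720^4 = -0.394508
d^3_{-2,0}(1.2179) = +0.811233 -0.394508 = +0.416725
D = (-0.944811+0.327615i)·(+0.416725)·(+1.000000+0.000000i) = -0.393726+0.136525i

Re=-0.3937 Im=0.1365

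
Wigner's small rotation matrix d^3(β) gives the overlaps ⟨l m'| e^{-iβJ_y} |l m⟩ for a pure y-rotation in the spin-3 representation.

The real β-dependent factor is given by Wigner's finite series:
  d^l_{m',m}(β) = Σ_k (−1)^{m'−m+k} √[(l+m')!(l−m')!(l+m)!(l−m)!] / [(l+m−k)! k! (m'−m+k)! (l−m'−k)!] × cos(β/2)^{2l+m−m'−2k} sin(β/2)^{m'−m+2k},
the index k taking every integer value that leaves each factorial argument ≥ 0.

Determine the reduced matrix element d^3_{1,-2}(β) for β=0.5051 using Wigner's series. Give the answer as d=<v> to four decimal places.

d^3_{1,-2}(β=0.5051) via Wigner's sum:
With c≡cos(β/2)=0.968278 and s≡sin(β/2)=0.249874, N=[24·2·1·120]^{1/2}=75.894664
k∈{0,1} keeps every argument non-negative
  k=0: (−1)^3·75.8947/(12)·0.9683^3·0.2499^3 = -0.089576
  k=1: (−1)^4·75.8947/(24)·0.9683^1·0.2499^5 = +0.002983
d^3_{1,-2}(0.5051) = -0.089576 +0.002983 = -0.086594

d=-0.0866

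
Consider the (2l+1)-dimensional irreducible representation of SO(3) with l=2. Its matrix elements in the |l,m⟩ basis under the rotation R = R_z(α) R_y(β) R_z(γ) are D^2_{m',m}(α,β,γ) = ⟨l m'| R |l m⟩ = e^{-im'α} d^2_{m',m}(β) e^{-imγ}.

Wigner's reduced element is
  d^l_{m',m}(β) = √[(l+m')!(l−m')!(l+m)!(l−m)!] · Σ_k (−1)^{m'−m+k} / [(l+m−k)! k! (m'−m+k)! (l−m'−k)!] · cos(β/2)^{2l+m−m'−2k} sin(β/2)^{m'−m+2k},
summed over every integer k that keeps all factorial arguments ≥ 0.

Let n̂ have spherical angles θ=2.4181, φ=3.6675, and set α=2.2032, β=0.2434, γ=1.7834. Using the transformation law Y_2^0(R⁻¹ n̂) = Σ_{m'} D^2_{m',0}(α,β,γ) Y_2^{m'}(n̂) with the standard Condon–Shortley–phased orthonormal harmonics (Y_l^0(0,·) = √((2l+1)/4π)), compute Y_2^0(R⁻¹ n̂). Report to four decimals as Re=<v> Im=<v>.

Need the full column D^2_{m',0} for m'=−2..2 at α=2.2032, β=0.2434, γ=1.7834.
cos(β/2)=0.992604, sin(β/2)=0.121400
d^2_{-2,0}: single k=2 term ⇒ +0.035568;  D = -0.010714-0.033916i
d^2_{-1,0}: k∈[1..2] ⇒ +0.290818 -0.004350 = +0.286468;  D = -0.169327+0.231068i
d^2_{0,0}: k∈[0..2] ⇒ +0.970741 -0.058083 +0.000217 = +0.912876;  D = +0.912876+0.000000i
d^2_{1,0}: k∈[0..1] ⇒ -0.290818 +0.004350 = -0.286468;  D = +0.169327+0.231068i
d^2_{2,0}: single k=0 term ⇒ +0.035568;  D = -0.010714+0.033916i
Y_2^{m'}(θ=2.4181,φ=3.6675) and Σ D·Y over m':
  (-0.0107-0.0339i)·(+0.0840-0.1470i)  (-0.1693+0.2311i)·(+0.3315-0.1924i)  (+0.9129+0.0000i)·(+0.2161+0.0000i)  (+0.1693+0.2311i)·(-0.3315-0.1924i)  (-0.0107+0.0339i)·(+0.0840+0.1470i)
Y_2^0(R⁻¹ n̂) = +0.162176+0.000000i

Re=0.1622 Im=0.0000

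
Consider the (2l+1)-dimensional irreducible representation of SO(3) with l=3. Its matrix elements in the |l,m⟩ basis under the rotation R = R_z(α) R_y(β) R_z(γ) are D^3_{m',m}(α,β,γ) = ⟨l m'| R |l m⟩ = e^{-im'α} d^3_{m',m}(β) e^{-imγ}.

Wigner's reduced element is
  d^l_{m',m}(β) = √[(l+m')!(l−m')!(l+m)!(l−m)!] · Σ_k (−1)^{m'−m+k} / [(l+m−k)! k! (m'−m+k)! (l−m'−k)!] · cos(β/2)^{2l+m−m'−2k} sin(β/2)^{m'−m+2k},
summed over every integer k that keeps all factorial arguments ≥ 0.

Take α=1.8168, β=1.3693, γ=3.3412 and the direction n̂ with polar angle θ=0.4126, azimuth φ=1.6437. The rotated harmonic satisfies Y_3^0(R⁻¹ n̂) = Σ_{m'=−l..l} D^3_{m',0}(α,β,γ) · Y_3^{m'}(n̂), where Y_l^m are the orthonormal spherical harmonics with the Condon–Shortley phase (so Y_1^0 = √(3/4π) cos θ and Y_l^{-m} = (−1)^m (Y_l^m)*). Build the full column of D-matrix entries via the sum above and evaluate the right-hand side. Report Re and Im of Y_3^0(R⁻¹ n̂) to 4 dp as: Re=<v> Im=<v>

Re=-0.2923 Im=0.0000

Need the full column D^3_{m',0} for m'=−3..3 at α=1.8168, β=1.3693, γ=3.3412.
cos(β/2)=0.774640, sin(β/2)=0.632402
d^3_{-3,0}: single k=3 term ⇒ +0.525769;  D = +0.353747-0.388968i
d^3_{-2,0}: k∈[2..3] ⇒ +0.788765 -0.525695 = +0.263070;  D = -0.231867-0.124273i
d^3_{-1,0}: k∈[1..3] ⇒ +0.611061 -1.221777 +0.271429 = -0.339287;  D = +0.082626-0.329072i
d^3_{0,0}: k∈[0..3] ⇒ +0.216073 -1.296073 +0.863805 -0.063967 = -0.280163;  D = -0.280163+0.000000i
d^3_{1,0}: k∈[0..2] ⇒ -0.611061 +1.221777 -0.271429 = +0.339287;  D = -0.082626-0.329072i
d^3_{2,0}: k∈[0..1] ⇒ +0.788765 -0.525695 = +0.263070;  D = -0.231867+0.124273i
d^3_{3,0}: single k=0 term ⇒ -0.525769;  D = -0.353747-0.388968i
Y_3^{m'}(θ=0.4126,φ=1.6437) and Σ D·Y over m':
  (+0.3537-0.3890i)·(+0.0058+0.0263i)  (-0.2319-0.1243i)·(-0.1489+0.0219i)  (+0.0826-0.3291i)·(-0.0302-0.4131i)  (-0.2802+0.0000i)·(+0.4089+0.0000i)  (-0.0826-0.3291i)·(+0.0302-0.4131i)  (-0.2319+0.1243i)·(-0.1489-0.0219i)  (-0.3537-0.3890i)·(-0.0058+0.0263i)
Y_3^0(R⁻¹ n̂) = -0.292339-0.000000i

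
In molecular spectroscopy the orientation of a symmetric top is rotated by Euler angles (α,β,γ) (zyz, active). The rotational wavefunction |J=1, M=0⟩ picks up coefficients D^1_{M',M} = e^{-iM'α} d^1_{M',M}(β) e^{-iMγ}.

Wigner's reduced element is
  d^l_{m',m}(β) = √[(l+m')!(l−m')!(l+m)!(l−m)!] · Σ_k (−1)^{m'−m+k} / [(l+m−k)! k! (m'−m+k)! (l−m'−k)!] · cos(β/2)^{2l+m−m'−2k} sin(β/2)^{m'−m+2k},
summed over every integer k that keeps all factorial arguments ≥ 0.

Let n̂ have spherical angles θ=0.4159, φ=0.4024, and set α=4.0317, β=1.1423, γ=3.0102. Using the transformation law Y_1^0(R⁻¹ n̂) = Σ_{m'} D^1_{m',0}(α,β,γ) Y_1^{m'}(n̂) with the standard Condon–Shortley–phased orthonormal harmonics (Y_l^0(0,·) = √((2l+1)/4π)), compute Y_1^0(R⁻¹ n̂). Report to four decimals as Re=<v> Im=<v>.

Re=0.0271 Im=0.0000

Need the full column D^1_{m',0} for m'=−1..1 at α=4.0317, β=1.1423, γ=3.0102.
cos(β/2)=0.841280, sin(β/2)=0.540600
d^1_{-1,0}: single k=1 term ⇒ +0.643178;  D = -0.404771-0.499839i
d^1_{0,0}: k∈[0..1] ⇒ +0.707752 -0.292248 = +0.415504;  D = +0.415504+0.000000i
d^1_{1,0}: single k=0 term ⇒ -0.643178;  D = +0.404771-0.499839i
Y_1^{m'}(θ=0.4159,φ=0.4024) and Σ D·Y over m':
  (-0.4048-0.4998i)·(+0.1284-0.0547i)  (+0.4155+0.0000i)·(+0.4470+0.0000i)  (+0.4048-0.4998i)·(-0.1284-0.0547i)
Y_1^0(R⁻¹ n̂) = +0.027089+0.000000i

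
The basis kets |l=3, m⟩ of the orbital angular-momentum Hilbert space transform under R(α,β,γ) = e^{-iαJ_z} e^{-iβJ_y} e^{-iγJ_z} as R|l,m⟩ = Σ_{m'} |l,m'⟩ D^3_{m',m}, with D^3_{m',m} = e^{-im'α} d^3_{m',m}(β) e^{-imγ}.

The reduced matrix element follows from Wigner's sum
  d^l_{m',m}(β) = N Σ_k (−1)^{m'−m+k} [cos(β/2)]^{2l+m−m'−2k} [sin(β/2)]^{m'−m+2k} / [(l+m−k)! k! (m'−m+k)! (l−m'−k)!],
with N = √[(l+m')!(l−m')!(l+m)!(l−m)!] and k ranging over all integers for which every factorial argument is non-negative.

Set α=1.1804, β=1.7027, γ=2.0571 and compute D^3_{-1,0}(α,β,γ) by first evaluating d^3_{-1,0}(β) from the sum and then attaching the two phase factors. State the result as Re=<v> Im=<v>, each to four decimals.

Re=-0.1492 Im=-0.3626

D^3_{-1,0}(1.1804,1.7027,2.0571) = e^{-i·-1·1.1804}·d^3_{-1,0}(1.7027)·e^{-i·0·2.0571}. Compute d first:
Half-angle: c=0.658968, s=0.752171. N=√(2·24·6·6)=41.569219
k: max(0,(0)−(-1))=1 … min(3+(0),3−(-1))=3
  k=1: (−1)^0·41.5692/(12)·0.6590^5·0.7522^1 = +0.323765
  k=2: (−1)^1·41.5692/(4)·0.6590^3·0.7522^3 = -1.265478
  k=3: (−1)^2·41.5692/(12)·0.6590^1·0.7522^5 = +0.549588
d^3_{-1,0}(1.7027) = +0.323765 -1.265478 +0.549588 = -0.392126
Attach z-rotation phases: D = e^{-i(-1)(1.1804)}·(-0.392126)·e^{-i(0)(2.0571)} = -0.149225-0.362621i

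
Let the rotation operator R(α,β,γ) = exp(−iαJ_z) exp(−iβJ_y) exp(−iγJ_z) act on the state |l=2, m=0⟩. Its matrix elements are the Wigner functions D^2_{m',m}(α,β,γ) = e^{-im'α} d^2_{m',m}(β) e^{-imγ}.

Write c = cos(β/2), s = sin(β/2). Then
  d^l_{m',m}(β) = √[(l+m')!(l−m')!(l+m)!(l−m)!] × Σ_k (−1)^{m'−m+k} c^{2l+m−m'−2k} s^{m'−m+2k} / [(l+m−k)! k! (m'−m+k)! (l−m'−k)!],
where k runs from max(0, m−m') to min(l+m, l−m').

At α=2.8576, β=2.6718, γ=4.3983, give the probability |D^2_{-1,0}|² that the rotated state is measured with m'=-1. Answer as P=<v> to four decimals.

P=0.2444

D^2_{-1,0}(2.8576,2.6718,4.3983) = e^{-i·-1·2.8576}·d^2_{-1,0}(2.6718)·e^{-i·0·4.3983}. Compute d first:
With c≡cos(β/2)=0.232742 and s≡sin(β/2)=0.972538, N=[1·6·2·2]^{1/2}=4.898979
k∈{1,2} keeps every argument non-negative
  k=1: (−1)^0·4.8990/(2)·0.2327^3·0.9725^1 = +0.030034
  k=2: (−1)^1·4.8990/(2)·0.2327^1·0.9725^3 = -0.524410
d^2_{-1,0}(2.6718) = +0.030034 -0.524410 = -0.494377
|D^2_{-1,0}|² = |d^2_{-1,0}(β)|² = (-0.494377)² = 0.244408 (the z-rotation phases have unit modulus)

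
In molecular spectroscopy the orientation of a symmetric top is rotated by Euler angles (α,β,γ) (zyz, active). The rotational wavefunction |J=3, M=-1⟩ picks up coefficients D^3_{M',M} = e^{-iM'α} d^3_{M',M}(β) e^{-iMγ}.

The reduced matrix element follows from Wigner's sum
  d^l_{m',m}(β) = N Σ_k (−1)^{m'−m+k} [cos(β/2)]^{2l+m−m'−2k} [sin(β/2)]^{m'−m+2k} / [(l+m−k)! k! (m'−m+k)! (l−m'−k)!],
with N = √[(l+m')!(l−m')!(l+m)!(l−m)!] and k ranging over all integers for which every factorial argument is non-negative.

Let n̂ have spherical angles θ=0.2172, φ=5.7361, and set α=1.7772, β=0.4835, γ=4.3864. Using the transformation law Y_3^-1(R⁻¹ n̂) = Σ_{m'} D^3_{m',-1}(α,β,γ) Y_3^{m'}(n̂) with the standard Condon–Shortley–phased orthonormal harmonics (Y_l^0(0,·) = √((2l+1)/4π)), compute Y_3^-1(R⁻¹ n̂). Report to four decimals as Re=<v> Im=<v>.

Need the full column D^3_{m',-1} for m'=−3..3 at α=1.7772, β=0.4835, γ=4.3864.
cos(β/2)=0.970921, sin(β/2)=0.239402
d^3_{-3,-1}: single k=2 term ⇒ +0.197259;  D = -0.188839-0.057015i
d^3_{-2,-1}: k∈[1..2] ⇒ +0.653200 -0.079426 = +0.573774;  D = -0.049752+0.571613i
d^3_{-1,-1}: k∈[0..2] ⇒ +0.837726 -0.407456 +0.018579 = +0.448850;  D = +0.445644-0.053548i
d^3_{0,-1}: k∈[0..2] ⇒ -0.715545 +0.130511 -0.002645 = -0.587679;  D = +0.188202+0.556729i
d^3_{1,-1}: k∈[0..2] ⇒ +0.305592 -0.024772 +0.000188 = +0.281008;  D = -0.242115+0.142638i
d^3_{2,-1}: k∈[0..1] ⇒ -0.079426 +0.002414 = -0.077012;  D = -0.051860-0.056933i
d^3_{3,-1}: single k=0 term ⇒ +0.011993;  D = +0.007023-0.009722i
Y_3^{m'}(θ=0.2172,φ=5.7361) and Σ D·Y over m':
  (-0.1888-0.0570i)·(-0.0003+0.0042i)  (-0.0498+0.5716i)·(+0.0213+0.0412i)  (+0.4456-0.0535i)·(+0.2241+0.1365i)  (+0.1882+0.5567i)·(+0.6442+0.0000i)  (-0.2421+0.1426i)·(-0.2241+0.1365i)  (-0.0519-0.0569i)·(+0.0213-0.0412i)  (+0.0070-0.0097i)·(+0.0003+0.0042i)
Y_3^-1(R⁻¹ n̂) = +0.235502+0.352749i

Re=0.2355 Im=0.3527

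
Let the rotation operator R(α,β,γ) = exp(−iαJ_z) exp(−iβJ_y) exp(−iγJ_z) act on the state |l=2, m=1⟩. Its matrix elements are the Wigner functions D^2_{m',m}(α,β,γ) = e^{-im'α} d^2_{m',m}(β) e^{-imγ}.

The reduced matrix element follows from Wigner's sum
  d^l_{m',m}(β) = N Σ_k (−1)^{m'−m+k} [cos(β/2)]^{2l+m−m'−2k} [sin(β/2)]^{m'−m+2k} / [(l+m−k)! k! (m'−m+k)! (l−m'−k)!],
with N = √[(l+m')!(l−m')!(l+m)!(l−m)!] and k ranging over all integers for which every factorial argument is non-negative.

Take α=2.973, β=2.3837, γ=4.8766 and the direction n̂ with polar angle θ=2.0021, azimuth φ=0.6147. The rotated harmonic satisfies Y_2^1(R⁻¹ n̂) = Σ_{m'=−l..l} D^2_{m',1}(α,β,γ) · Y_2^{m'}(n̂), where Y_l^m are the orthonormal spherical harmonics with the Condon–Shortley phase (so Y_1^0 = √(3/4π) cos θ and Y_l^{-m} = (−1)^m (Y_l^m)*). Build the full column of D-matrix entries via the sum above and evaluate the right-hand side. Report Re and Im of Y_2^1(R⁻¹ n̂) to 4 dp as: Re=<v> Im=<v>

Need the full column D^2_{m',1} for m'=−2..2 at α=2.973, β=2.3837, γ=4.8766.
cos(β/2)=0.369942, sin(β/2)=0.929055
d^2_{-2,1}: single k=3 term ⇒ +0.593318;  D = +0.285179+0.520288i
d^2_{-1,1}: k∈[2..3] ⇒ +0.354381 -0.745016 = -0.390635;  D = +0.127618+0.369201i
d^2_{0,1}: k∈[1..2] ⇒ +0.115217 -0.726663 = -0.611446;  D = -0.099956-0.603221i
d^2_{1,1}: k∈[0..1] ⇒ +0.018730 -0.354381 = -0.335651;  D = -0.001471+0.335648i
d^2_{2,1}: single k=0 term ⇒ -0.094074;  D = +0.016191-0.092671i
Y_2^{m'}(θ=2.0021,φ=0.6147) and Σ D·Y over m':
  (+0.2852+0.5203i)·(+0.1067-0.3004i)  (+0.1276+0.3692i)·(-0.2397+0.1692i)  (-0.1000-0.6032i)·(-0.1500+0.0000i)  (-0.0015+0.3356i)·(+0.2397+0.1692i)  (+0.0162-0.0927i)·(+0.1067+0.3004i)
Y_2^1(R⁻¹ n̂) = +0.081070+0.068644i

Re=0.0811 Im=0.0686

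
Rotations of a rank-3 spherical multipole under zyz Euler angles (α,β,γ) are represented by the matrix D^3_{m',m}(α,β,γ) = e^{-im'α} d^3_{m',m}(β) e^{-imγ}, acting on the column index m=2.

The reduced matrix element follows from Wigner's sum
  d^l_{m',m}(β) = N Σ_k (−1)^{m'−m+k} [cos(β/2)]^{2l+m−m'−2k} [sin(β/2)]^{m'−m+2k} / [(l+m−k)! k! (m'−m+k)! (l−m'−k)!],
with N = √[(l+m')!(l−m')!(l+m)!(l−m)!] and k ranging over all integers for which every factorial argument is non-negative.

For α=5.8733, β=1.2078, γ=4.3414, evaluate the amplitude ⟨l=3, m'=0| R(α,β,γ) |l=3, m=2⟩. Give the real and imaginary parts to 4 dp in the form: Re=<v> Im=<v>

D^3_{0,2}(5.8733,1.2078,4.3414) = e^{-i·0·5.8733}·d^3_{0,2}(1.2078)·e^{-i·2·4.3414}. Compute d first:
With c≡cos(β/2)=0.823127 and s≡sin(β/2)=0.567857, N=[6·6·120·1]^{1/2}=65.726707
The bounds max(0,m−m')=2 and min(l+m,l−m')=3 give 2 terms
  k=2: (−1)^0·65.7267/(12)·0.8231^4·0.5679^2 = +0.810786
  k=3: (−1)^1·65.7267/(12)·0.8231^2·0.5679^4 = -0.385878
d^3_{0,2}(1.2078) = +0.810786 -0.385878 = +0.424908
Phases: e^{-i·(0)·5.8733}=+1.000000+0.000000i, e^{-i·(2)·4.3414}=-0.737133-0.675747i ⇒ D=-0.313214-0.287130i

Re=-0.3132 Im=-0.2871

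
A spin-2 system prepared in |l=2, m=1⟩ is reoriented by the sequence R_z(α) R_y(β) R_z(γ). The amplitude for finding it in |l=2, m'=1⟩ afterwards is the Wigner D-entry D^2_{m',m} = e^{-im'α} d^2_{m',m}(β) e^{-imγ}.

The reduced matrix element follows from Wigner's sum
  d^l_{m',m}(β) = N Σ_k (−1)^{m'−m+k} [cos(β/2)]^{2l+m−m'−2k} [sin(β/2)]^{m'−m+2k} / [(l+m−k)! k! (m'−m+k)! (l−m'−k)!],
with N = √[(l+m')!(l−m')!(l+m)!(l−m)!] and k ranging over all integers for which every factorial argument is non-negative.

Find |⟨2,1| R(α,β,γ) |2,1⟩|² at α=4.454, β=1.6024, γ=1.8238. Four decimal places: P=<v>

P=0.2650

First d^2_{1,1}(β=1.6024), then the phase factors e^{-i(1)α} and e^{-i(1)γ}:
c=cos(1.6024/2)=0.695845, s=sin(1.6024/2)=0.718192; N=√[6·1·6·1]=6.000000
k: max(0,(1)−(1))=0 … min(2+(1),2−(1))=1
  k=0: (−1)^0·6.0000/(6)·0.6958^4·0.7182^0 = +0.234450
  k=1: (−1)^1·6.0000/(2)·0.6958^2·0.7182^2 = -0.749251
d^2_{1,1}(1.6024) = +0.234450 -0.749251 = -0.514801
|D^2_{1,1}|² = |d^2_{1,1}(β)|² = (-0.514801)² = 0.265020 (the z-rotation phases have unit modulus)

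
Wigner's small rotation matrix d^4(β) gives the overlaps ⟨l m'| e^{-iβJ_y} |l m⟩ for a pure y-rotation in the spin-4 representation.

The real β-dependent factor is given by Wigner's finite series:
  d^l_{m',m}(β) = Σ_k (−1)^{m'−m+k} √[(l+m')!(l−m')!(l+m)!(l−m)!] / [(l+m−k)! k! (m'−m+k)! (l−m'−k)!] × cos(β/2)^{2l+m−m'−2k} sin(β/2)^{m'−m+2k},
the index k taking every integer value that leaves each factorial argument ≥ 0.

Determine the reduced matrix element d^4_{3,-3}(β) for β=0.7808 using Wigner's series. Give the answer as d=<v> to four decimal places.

d=0.0177

d^4_{3,-3}(β=0.7808) via Wigner's sum:
Half-angle: c=0.924757, s=0.380558. N=√(5040·1·1·5040)=5040.000000
k∈{0,1} keeps every argument non-negative
  k=0: (−1)^6·5040.0000/(720)·0.9248^2·0.3806^6 = +0.018184
  k=1: (−1)^7·5040.0000/(5040)·0.9248^0·0.3806^8 = -0.000440
d^4_{3,-3}(0.7808) = +0.018184 -0.000440 = +0.017744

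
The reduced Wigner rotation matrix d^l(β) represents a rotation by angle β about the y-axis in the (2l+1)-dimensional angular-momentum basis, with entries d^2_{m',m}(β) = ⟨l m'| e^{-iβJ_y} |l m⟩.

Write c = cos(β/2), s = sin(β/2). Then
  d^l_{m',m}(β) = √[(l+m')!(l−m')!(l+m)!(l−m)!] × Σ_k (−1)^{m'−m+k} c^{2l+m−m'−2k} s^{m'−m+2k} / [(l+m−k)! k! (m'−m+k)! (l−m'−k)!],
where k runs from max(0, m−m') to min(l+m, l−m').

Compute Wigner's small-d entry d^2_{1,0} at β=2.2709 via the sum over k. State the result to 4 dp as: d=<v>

d^2_{1,0}(β=2.2709) via Wigner's sum:
Half-angle: c=0.421724, s=0.906724. N=√(6·1·2·2)=4.898979
k∈{0,1} keeps every argument non-negative
  k=0: (−1)^1·4.8990/(2)·0.4217^3·0.9067^1 = -0.166585
  k=1: (−1)^2·4.8990/(2)·0.4217^1·0.9067^3 = +0.770069
d^2_{1,0}(2.2709) = -0.166585 +0.770069 = +0.603484

d=0.6035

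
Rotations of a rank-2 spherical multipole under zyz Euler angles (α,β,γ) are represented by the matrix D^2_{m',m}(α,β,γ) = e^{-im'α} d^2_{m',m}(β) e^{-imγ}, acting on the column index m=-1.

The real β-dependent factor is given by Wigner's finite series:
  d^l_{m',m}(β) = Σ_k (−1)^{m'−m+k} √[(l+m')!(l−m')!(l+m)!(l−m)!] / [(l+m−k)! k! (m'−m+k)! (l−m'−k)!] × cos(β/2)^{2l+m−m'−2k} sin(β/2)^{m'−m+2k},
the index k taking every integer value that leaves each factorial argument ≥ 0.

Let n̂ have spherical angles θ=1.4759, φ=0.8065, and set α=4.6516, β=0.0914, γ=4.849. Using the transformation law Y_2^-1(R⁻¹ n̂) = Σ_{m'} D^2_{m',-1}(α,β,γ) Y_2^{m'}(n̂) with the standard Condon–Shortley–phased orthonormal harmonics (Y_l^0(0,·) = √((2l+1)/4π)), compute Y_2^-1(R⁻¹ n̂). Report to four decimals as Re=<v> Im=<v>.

Re=-0.0144 Im=0.0130

Need the full column D^2_{m',-1} for m'=−2..2 at α=4.6516, β=0.0914, γ=4.849.
cos(β/2)=0.998956, sin(β/2)=0.045684
d^2_{-2,-1}: single k=1 term ⇒ +0.091082;  D = -0.001369+0.091072i
d^2_{-1,-1}: k∈[0..1] ⇒ +0.995830 -0.006248 = +0.989582;  D = -0.986739-0.074960i
d^2_{0,-1}: k∈[0..1] ⇒ -0.111553 +0.000233 = -0.111319;  D = -0.015160+0.110282i
d^2_{1,-1}: k∈[0..1] ⇒ +0.006248 -0.000004 = +0.006244;  D = +0.006122+0.001225i
d^2_{2,-1}: single k=0 term ⇒ -0.000190;  D = +0.000049-0.000184i
Y_2^{m'}(θ=1.4759,φ=0.8065) and Σ D·Y over m':
  (-0.0014+0.0911i)·(-0.0162-0.3825i)  (-0.9867-0.0750i)·(+0.0504-0.0526i)  (-0.0152+0.1103i)·(-0.3069+0.0000i)  (+0.0061+0.0012i)·(-0.0504-0.0526i)  (+0.0000-0.0002i)·(-0.0162+0.3825i)
Y_2^-1(R⁻¹ n̂) = -0.014373+0.012972i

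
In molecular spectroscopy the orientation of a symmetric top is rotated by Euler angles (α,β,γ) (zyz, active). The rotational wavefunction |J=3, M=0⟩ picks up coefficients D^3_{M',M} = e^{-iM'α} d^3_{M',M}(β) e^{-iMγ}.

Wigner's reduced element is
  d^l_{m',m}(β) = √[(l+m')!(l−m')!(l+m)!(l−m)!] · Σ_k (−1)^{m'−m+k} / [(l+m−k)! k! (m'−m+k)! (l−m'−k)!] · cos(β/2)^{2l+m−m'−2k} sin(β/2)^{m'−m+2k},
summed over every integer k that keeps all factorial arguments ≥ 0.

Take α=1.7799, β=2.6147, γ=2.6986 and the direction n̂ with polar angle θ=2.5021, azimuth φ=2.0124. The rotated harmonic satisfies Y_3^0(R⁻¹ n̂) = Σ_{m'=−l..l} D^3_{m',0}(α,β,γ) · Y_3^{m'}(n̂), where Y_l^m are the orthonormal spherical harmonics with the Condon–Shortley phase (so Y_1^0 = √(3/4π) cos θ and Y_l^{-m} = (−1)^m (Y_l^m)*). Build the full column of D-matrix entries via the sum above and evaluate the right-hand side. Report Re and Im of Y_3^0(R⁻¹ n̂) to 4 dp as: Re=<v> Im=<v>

Need the full column D^3_{m',0} for m'=−3..3 at α=1.7799, β=2.6147, γ=2.6986.
cos(β/2)=0.260410, sin(β/2)=0.965498
d^3_{-3,0}: single k=3 term ⇒ +0.071079;  D = +0.041721-0.057546i
d^3_{-2,0}: k∈[2..3] ⇒ +0.023480 -0.322760 = -0.299281;  D = +0.273488+0.121545i
d^3_{-1,0}: k∈[1..3] ⇒ +0.004005 -0.165172 +0.756842 = +0.595675;  D = -0.123652+0.582699i
d^3_{0,0}: k∈[0..3] ⇒ +0.000312 -0.038581 +0.530350 -0.810045 = -0.317964;  D = -0.317964+0.000000i
d^3_{1,0}: k∈[0..2] ⇒ -0.004005 +0.165172 -0.756842 = -0.595675;  D = +0.123652+0.582699i
d^3_{2,0}: k∈[0..1] ⇒ +0.023480 -0.322760 = -0.299281;  D = +0.273488-0.121545i
d^3_{3,0}: single k=0 term ⇒ -0.071079;  D = -0.041721-0.057546i
Y_3^{m'}(θ=2.5021,φ=2.0124) and Σ D·Y over m':
  (+0.0417-0.0575i)·(+0.0860+0.0216i)  (+0.2735+0.1215i)·(+0.1854-0.2257i)  (-0.1237+0.5827i)·(-0.1829-0.3870i)  (-0.3180+0.0000i)·(-0.0656+0.0000i)  (+0.1237+0.5827i)·(+0.1829-0.3870i)  (+0.2735-0.1215i)·(+0.1854+0.2257i)  (-0.0417-0.0575i)·(-0.0860+0.0216i)
Y_3^0(R⁻¹ n̂) = +0.682992+0.000000i

Re=0.6830 Im=0.0000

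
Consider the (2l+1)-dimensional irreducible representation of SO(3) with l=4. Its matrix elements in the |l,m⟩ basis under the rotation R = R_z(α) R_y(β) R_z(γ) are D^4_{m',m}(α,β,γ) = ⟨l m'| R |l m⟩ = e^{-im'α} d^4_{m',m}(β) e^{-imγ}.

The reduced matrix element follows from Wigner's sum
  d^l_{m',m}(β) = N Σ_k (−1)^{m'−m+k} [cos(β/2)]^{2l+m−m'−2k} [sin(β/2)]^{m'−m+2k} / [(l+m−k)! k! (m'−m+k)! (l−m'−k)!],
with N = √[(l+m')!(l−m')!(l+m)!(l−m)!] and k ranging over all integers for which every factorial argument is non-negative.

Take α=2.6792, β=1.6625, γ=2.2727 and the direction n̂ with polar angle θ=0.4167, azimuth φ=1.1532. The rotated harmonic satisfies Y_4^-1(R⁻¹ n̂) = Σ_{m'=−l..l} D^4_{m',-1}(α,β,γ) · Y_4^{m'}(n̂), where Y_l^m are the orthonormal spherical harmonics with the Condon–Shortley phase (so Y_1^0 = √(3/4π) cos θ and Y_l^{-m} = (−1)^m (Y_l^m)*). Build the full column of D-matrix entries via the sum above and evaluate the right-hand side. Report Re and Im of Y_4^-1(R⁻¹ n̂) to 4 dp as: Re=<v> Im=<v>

Re=0.0259 Im=-0.0884

Need the full column D^4_{m',-1} for m'=−4..4 at α=2.6792, β=1.6625, γ=2.2727.
cos(β/2)=0.673953, sin(β/2)=0.738774
d^4_{-4,-1}: single k=3 term ⇒ +0.419543;  D = +0.382543+0.172271i
d^4_{-3,-1}: k∈[2..3] ⇒ +0.405948 -0.812988 = -0.407040;  D = +0.257610+0.315149i
d^4_{-2,-1}: k∈[1..3] ⇒ +0.197950 -1.189294 +0.952714 = -0.038630;  D = -0.008539-0.037675i
d^4_{-1,-1}: k∈[0..3] ⇒ +0.042563 -0.767170 +1.843684 -0.738465 = +0.380612;  D = +0.090292-0.369747i
d^4_{0,-1}: k∈[0..3] ⇒ -0.208657 +1.504351 -1.807648 +0.362016 = -0.149939;  D = +0.096811-0.114495i
d^4_{1,-1}: k∈[0..3] ⇒ +0.511447 -1.843684 +1.107698 -0.088735 = -0.313275;  D = -0.287746+0.123868i
d^4_{2,-1}: k∈[0..2] ⇒ -0.792863 +1.429071 -0.343438 = +0.292770;  D = -0.292313-0.016355i
d^4_{3,-1}: k∈[0..1] ⇒ +0.812988 -0.586139 = +0.226850;  D = +0.197058+0.112379i
d^4_{4,-1}: single k=0 term ⇒ -0.504129;  D = +0.280527+0.418868i
Y_4^{m'}(θ=0.4167,φ=1.1532) and Σ D·Y over m':
  (+0.3825+0.1723i)·(-0.0012+0.0118i)  (+0.2576+0.3151i)·(-0.0721+0.0237i)  (-0.0085-0.0377i)·(-0.1785-0.1972i)  (+0.0903-0.3697i)·(+0.2026-0.4567i)  (+0.0968-0.1145i)·(+0.2525+0.0000i)  (-0.2877+0.1239i)·(-0.2026-0.4567i)  (-0.2923-0.0164i)·(-0.1785+0.1972i)  (+0.1971+0.1124i)·(+0.0721+0.0237i)  (+0.2805+0.4189i)·(-0.0012-0.0118i)
Y_4^-1(R⁻¹ n̂) = +0.025865-0.088387i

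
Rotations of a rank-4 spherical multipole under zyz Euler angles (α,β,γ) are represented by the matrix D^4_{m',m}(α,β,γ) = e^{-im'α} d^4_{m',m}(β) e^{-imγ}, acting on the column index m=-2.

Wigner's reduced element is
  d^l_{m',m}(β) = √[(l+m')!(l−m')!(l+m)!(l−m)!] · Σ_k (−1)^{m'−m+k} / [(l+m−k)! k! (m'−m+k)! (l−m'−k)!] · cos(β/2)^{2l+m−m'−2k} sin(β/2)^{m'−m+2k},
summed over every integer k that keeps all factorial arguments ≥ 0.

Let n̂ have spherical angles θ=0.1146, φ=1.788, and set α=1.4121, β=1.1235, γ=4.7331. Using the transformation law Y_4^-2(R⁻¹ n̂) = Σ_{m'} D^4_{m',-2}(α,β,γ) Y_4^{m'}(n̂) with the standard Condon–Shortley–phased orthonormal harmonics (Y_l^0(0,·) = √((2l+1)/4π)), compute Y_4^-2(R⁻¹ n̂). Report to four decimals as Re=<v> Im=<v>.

Need the full column D^4_{m',-2} for m'=−4..4 at α=1.4121, β=1.1235, γ=4.7331.
cos(β/2)=0.846324, sin(β/2)=0.532668
d^4_{-4,-2}: single k=2 term ⇒ +0.551713;  D = -0.457406+0.308492i
d^4_{-3,-2}: k∈[1..2] ⇒ +0.619838 -0.736613 = -0.116775;  D = -0.049175-0.105916i
d^4_{-2,-2}: k∈[0..2] ⇒ +0.263205 -1.251167 +0.619534 = -0.368428;  D = -0.354487+0.100390i
d^4_{-1,-2}: k∈[0..2] ⇒ -0.702830 +1.392067 -0.367628 = +0.321609;  D = -0.037630-0.319400i
d^4_{0,-2}: k∈[0..2] ⇒ +0.989134 -1.044874 +0.155215 = +0.099476;  D = -0.099391-0.004119i
d^4_{1,-2}: k∈[0..2] ⇒ -0.928045 +0.551442 -0.043689 = -0.420291;  D = +0.083548-0.411904i
d^4_{2,-2}: k∈[0..2] ⇒ +0.619534 -0.196334 +0.006481 = +0.429681;  D = +0.402317+0.150889i
d^4_{3,-2}: k∈[0..1] ⇒ -0.291796 +0.038530 = -0.253266;  D = -0.125295+0.220102i
d^4_{4,-2}: single k=0 term ⇒ +0.086575;  D = -0.067524-0.054182i
Y_4^{m'}(θ=0.1146,φ=1.788) and Σ D·Y over m':
  (-0.4574+0.3085i)·(+0.0000-0.0001i)  (-0.0492-0.1059i)·(+0.0011+0.0015i)  (-0.3545+0.1004i)·(-0.0234+0.0109i)  (-0.0376-0.3194i)·(-0.0453-0.2051i)  (-0.0994-0.0041i)·(+0.7916+0.0000i)  (+0.0835-0.4119i)·(+0.0453-0.2051i)  (+0.4023+0.1509i)·(-0.0234-0.0109i)  (-0.1253+0.2201i)·(-0.0011+0.0015i)  (-0.0675-0.0542i)·(+0.0000+0.0001i)
Y_4^-2(R⁻¹ n̂) = -0.223852-0.031580i

Re=-0.2239 Im=-0.0316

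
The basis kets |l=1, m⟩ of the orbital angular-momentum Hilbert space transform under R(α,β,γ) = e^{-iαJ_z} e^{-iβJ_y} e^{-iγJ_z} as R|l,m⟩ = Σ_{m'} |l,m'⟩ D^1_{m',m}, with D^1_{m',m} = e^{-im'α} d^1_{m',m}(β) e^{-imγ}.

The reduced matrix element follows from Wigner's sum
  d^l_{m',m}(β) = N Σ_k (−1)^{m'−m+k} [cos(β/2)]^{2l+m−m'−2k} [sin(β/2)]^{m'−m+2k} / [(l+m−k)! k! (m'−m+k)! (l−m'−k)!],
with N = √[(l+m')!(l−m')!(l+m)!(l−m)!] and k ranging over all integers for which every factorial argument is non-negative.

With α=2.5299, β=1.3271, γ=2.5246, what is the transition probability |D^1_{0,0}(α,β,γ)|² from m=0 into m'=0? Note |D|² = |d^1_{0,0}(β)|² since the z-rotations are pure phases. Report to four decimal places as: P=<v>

First d^1_{0,0}(β=1.3271), then the phase factors e^{-i(0)α} and e^{-i(0)γ}:
With c≡cos(β/2)=0.787811 and s≡sin(β/2)=0.615917, N=[1·1·1·1]^{1/2}=1.000000
Admissible k: 0..1 (factorial args all ≥0)
  k=0: (−1)^0·1.0000/(1)·0.7878^2·0.6159^0 = +0.620646
  k=1: (−1)^1·1.0000/(1)·0.7878^0·0.6159^2 = -0.379354
d^1_{0,0}(1.3271) = +0.620646 -0.379354 = +0.241291
|D^1_{0,0}|² = |d^1_{0,0}(β)|² = (+0.241291)² = 0.058222 (the z-rotation phases have unit modulus)

P=0.0582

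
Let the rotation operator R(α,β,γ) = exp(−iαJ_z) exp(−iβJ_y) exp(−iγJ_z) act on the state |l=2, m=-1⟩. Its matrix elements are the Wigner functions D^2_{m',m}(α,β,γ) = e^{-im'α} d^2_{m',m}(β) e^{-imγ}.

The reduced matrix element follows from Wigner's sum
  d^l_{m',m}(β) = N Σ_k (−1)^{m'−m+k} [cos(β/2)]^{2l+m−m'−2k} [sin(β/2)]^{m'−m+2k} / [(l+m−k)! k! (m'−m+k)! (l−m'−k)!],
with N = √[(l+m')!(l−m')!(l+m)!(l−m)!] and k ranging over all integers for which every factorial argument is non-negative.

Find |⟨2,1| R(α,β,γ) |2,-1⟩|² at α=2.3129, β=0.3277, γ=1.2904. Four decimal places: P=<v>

P=0.0059

First d^2_{1,-1}(β=0.3277), then the phase factors e^{-i(1)α} and e^{-i(-1)γ}:
c=cos(0.3277/2)=0.986607, s=sin(0.3277/2)=0.163118; N=√[6·1·1·6]=6.000000
Admissible k: 0..1 (factorial args all ≥0)
  k=0: (−1)^2·6.0000/(2)·0.9866^2·0.1631^2 = +0.077698
  k=1: (−1)^3·6.0000/(6)·0.9866^0·0.1631^4 = -0.000708
d^2_{1,-1}(0.3277) = +0.077698 -0.000708 = +0.076990
|D^2_{1,-1}|² = |d^2_{1,-1}(β)|² = (+0.076990)² = 0.005928 (the z-rotation phases have unit modulus)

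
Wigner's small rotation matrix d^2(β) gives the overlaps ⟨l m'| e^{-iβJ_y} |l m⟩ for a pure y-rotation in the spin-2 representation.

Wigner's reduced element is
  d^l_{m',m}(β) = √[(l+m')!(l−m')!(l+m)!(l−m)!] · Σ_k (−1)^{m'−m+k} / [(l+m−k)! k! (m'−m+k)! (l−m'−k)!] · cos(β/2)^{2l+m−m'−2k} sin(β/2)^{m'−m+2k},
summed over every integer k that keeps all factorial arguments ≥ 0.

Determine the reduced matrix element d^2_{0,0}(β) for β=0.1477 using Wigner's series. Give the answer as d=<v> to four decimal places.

d^2_{0,0}(β=0.1477) via Wigner's sum:
With c≡cos(β/2)=0.997274 and s≡sin(β/2)=0.073783, N=[2·2·2·2]^{1/2}=4.000000
k: max(0,(0)−(0))=0 … min(2+(0),2−(0))=2
  k=0: (−1)^0·4.0000/(4)·0.9973^4·0.0738^0 = +0.989142
  k=1: (−1)^1·4.0000/(1)·0.9973^2·0.0738^2 = -0.021657
  k=2: (−1)^2·4.0000/(4)·0.9973^0·0.0738^4 = +0.000030
d^2_{0,0}(0.1477) = +0.989142 -0.021657 +0.000030 = +0.967514

d=0.9675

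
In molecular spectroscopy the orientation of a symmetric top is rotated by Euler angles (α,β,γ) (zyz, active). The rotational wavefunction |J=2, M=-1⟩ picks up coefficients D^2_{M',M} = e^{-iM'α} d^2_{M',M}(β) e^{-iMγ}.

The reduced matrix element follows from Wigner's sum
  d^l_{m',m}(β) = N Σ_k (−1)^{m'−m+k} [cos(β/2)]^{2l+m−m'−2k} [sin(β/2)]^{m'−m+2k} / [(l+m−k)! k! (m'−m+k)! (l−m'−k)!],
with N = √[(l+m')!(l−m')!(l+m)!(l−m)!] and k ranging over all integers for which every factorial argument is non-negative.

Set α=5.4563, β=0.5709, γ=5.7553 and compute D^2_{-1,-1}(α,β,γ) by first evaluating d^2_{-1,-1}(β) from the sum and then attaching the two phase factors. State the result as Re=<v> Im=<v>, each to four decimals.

Re=0.1348 Im=-0.6141

D^2_{-1,-1}(5.4563,0.5709,5.7553) = e^{-i·-1·5.4563}·d^2_{-1,-1}(0.5709)·e^{-i·-1·5.7553}. Compute d first:
With c≡cos(β/2)=0.959535 and s≡sin(β/2)=0.281589, N=[1·6·1·6]^{1/2}=6.000000
The bounds max(0,m−m')=0 and min(l+m,l−m')=1 give 2 terms
  k=0: (−1)^0·6.0000/(6)·0.9595^4·0.2816^0 = +0.847702
  k=1: (−1)^1·6.0000/(2)·0.9595^2·0.2816^2 = -0.219016
d^2_{-1,-1}(0.5709) = +0.847702 -0.219016 = +0.628687
D = (+0.677171-0.735826i)·(+0.628687)·(+0.863874-0.503708i) = +0.134759-0.614074i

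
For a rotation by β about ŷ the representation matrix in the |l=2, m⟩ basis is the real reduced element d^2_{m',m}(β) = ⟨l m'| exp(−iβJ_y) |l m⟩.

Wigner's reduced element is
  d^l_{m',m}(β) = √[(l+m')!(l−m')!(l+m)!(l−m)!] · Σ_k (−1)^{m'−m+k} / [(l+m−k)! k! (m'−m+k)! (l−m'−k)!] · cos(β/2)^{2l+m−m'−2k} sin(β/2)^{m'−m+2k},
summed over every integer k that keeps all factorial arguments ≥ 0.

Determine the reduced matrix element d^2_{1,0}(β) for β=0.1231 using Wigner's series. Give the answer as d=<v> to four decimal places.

d=-0.1492

d^2_{1,0}(β=0.1231) via Wigner's sum:
Half-angle: c=0.998106, s=0.061511. N=√(6·1·2·2)=4.898979
Admissible k: 0..1 (factorial args all ≥0)
  k=0: (−1)^1·4.8990/(2)·0.9981^3·0.0615^1 = -0.149817
  k=1: (−1)^2·4.8990/(2)·0.9981^1·0.0615^3 = +0.000569
d^2_{1,0}(0.1231) = -0.149817 +0.000569 = -0.149248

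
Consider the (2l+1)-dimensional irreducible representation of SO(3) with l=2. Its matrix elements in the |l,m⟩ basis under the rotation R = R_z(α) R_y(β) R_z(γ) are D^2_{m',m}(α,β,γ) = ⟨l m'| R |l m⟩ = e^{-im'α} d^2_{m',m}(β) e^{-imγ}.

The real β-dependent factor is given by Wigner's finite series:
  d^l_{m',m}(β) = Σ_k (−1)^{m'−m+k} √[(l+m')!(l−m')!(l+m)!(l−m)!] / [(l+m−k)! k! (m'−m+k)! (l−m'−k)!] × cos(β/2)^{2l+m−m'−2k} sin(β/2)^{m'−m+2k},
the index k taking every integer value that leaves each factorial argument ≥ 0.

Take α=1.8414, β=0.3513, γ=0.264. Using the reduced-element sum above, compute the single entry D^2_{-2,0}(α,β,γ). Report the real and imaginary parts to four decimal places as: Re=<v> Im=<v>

D^2_{-2,0}(1.8414,0.3513,0.264) = e^{-i·-2·1.8414}·d^2_{-2,0}(0.3513)·e^{-i·0·0.264}. Compute d first:
With c≡cos(β/2)=0.984613 and s≡sin(β/2)=0.174748, N=[1·24·2·2]^{1/2}=9.797959
k: max(0,(0)−(-2))=2 … min(2+(0),2−(-2))=2
  k=2: (−1)^0·9.7980/(4)·0.9846^2·0.1747^2 = +0.072516
d^2_{-2,0}(0.3513) = +0.072516
Attach z-rotation phases: D = e^{-i(-2)(1.8414)}·(+0.072516)·e^{-i(0)(0.264)} = -0.062152-0.037358i

Re=-0.0622 Im=-0.0374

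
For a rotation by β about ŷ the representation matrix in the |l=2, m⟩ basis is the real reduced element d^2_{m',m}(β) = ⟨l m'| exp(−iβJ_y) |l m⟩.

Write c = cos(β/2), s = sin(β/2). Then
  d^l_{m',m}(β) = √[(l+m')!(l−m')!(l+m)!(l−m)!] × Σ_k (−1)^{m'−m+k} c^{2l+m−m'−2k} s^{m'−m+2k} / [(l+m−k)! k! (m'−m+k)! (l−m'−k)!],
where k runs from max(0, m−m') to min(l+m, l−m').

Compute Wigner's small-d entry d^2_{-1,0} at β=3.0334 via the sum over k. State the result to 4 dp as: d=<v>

d=-0.1315

d^2_{-1,0}(β=3.0334) via Wigner's sum:
c=cos(3.0334/2)=0.054070, s=sin(3.0334/2)=0.998537; N=√[1·6·2·2]=4.898979
The bounds max(0,m−m')=1 and min(l+m,l−m')=2 give 2 terms
  k=1: (−1)^0·4.8990/(2)·0.0541^3·0.9985^1 = +0.000387
  k=2: (−1)^1·4.8990/(2)·0.0541^1·0.9985^3 = -0.131863
d^2_{-1,0}(3.0334) = +0.000387 -0.131863 = -0.131477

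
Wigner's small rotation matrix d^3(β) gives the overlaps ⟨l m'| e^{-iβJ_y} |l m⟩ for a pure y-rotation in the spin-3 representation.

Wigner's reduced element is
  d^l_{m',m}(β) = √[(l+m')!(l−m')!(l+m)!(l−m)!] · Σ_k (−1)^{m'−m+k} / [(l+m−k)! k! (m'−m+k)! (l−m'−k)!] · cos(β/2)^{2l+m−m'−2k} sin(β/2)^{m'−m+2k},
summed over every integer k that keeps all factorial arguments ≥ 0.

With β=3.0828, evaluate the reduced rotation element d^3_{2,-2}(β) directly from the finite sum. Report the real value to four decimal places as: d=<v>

d=-0.9931

d^3_{2,-2}(β=3.0828) via Wigner's sum:
c=cos(3.0828/2)=0.029392, s=sin(3.0828/2)=0.999568; N=√[120·1·1·120]=120.000000
Admissible k: 0..1 (factorial args all ≥0)
  k=0: (−1)^4·120.0000/(24)·0.0294^2·0.9996^4 = +0.004312
  k=1: (−1)^5·120.0000/(120)·0.0294^0·0.9996^6 = -0.997411
d^3_{2,-2}(3.0828) = +0.004312 -0.997411 = -0.993099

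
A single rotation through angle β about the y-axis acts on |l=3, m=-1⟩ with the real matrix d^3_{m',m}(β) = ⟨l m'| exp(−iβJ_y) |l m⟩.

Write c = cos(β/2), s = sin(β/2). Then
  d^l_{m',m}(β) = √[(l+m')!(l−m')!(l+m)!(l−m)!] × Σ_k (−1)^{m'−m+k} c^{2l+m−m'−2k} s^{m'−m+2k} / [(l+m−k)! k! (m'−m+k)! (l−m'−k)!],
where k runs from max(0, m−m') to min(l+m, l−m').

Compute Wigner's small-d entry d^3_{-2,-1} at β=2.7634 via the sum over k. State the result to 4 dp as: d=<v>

d=-0.0391

d^3_{-2,-1}(β=2.7634) via Wigner's sum:
Half-angle: c=0.187971, s=0.982175. N=√(1·120·2·24)=75.894664
The bounds max(0,m−m')=1 and min(l+m,l−m')=2 give 2 terms
  k=1: (−1)^0·75.8947/(24)·0.1880^5·0.9822^1 = +0.000729
  k=2: (−1)^1·75.8947/(12)·0.1880^3·0.9822^3 = -0.039799
d^3_{-2,-1}(2.7634) = +0.000729 -0.039799 = -0.039070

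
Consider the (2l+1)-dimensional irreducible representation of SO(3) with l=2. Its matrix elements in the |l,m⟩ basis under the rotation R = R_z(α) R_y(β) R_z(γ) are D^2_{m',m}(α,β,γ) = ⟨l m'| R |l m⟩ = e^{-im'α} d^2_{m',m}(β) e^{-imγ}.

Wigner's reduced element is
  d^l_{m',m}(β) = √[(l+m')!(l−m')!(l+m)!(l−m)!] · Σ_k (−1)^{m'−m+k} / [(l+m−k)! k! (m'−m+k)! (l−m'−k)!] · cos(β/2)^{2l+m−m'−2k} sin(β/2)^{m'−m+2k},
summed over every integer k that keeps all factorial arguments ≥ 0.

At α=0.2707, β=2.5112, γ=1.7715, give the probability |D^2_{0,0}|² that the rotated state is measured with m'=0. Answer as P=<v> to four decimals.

D^2_{0,0}(0.2707,2.5112,1.7715) = e^{-i·0·0.2707}·d^2_{0,0}(2.5112)·e^{-i·0·1.7715}. Compute d first:
c=cos(2.5112/2)=0.310003, s=sin(2.5112/2)=0.950736; N=√[2·2·2·2]=4.000000
Admissible k: 0..2 (factorial args all ≥0)
  k=0: (−1)^0·4.0000/(4)·0.3100^4·0.9507^0 = +0.009236
  k=1: (−1)^1·4.0000/(1)·0.3100^2·0.9507^2 = -0.347465
  k=2: (−1)^2·4.0000/(4)·0.3100^0·0.9507^4 = +0.817032
d^2_{0,0}(2.5112) = +0.009236 -0.347465 +0.817032 = +0.478802
|D^2_{0,0}|² = |d^2_{0,0}(β)|² = (+0.478802)² = 0.229251 (the z-rotation phases have unit modulus)

P=0.2293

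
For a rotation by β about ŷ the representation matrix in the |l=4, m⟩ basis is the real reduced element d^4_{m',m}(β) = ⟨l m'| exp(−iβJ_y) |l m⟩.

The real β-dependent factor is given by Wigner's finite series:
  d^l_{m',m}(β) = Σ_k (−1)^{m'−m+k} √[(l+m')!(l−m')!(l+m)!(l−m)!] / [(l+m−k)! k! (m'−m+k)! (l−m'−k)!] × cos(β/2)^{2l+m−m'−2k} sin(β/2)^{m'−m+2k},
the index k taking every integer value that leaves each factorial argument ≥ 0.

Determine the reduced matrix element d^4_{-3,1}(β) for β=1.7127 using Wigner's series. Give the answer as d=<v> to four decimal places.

d^4_{-3,1}(β=1.7127) via Wigner's sum:
c=cos(1.7127/2)=0.655199, s=sin(1.7127/2)=0.755456; N=√[1·5040·120·6]=1904.940944
k: max(0,(1)−(-3))=4 … min(4+(1),4−(-3))=5
  k=4: (−1)^0·1904.9409/(144)·0.6552^4·0.7555^4 = +0.794053
  k=5: (−1)^1·1904.9409/(240)·0.6552^2·0.7555^6 = -0.633392
d^4_{-3,1}(1.7127) = +0.794053 -0.633392 = +0.160661

d=0.1607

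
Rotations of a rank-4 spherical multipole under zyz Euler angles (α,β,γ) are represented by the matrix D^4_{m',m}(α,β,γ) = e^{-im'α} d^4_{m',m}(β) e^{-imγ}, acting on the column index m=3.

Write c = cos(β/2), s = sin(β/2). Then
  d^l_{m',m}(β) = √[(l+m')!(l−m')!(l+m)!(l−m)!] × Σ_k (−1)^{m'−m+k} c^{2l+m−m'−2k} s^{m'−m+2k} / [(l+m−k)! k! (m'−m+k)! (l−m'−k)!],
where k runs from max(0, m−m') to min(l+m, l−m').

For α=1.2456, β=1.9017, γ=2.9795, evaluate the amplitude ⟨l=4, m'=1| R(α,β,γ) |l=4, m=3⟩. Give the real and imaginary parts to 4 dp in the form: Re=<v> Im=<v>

Re=0.3331 Im=-0.3161

First d^4_{1,3}(β=1.9017), then the phase factors e^{-i(1)α} and e^{-i(3)γ}:
c=cos(1.9017/2)=0.580991, s=sin(1.9017/2)=0.813910; N=√[120·6·5040·1]=1904.940944
The bounds max(0,m−m')=2 and min(l+m,l−m')=3 give 2 terms
  k=2: (−1)^0·1904.9409/(240)·0.5810^6·0.8139^2 = +0.202228
  k=3: (−1)^1·1904.9409/(144)·0.5810^4·0.8139^4 = -0.661459
d^4_{1,3}(1.9017) = +0.202228 -0.661459 = -0.459231
Attach z-rotation phases: D = e^{-i(1)(1.2456)}·(-0.459231)·e^{-i(3)(2.9795)} = +0.333082-0.316148i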